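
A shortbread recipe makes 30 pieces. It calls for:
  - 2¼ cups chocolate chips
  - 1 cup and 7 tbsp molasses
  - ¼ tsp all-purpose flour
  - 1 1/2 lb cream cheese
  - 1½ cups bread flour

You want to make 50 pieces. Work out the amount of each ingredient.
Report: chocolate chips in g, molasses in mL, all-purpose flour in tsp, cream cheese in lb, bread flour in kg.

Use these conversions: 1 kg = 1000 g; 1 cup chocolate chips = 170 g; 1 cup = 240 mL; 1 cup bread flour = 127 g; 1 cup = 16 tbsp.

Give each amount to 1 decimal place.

chocolate chips: 637.5 g; molasses: 575.0 mL; all-purpose flour: 0.4 tsp; cream cheese: 2.5 lb; bread flour: 0.3 kg

Scaling factor: 50/30 = 5/3.
chocolate chips: 2.25 cup × 5/3 × 170 g/cup = 637.5 g
molasses: (1 cup + 7 tbsp = 1.4375 cup) × 5/3 × 240 mL/cup = 575.0 mL
all-purpose flour: 0.25 tsp × 5/3 ≈ 0.4 tsp
cream cheese: 1.5 lb × 5/3 = 2.5 lb
bread flour: 1.5 cup × 5/3 × 127 g/cup ÷ 1000 g/kg ≈ 0.3 kg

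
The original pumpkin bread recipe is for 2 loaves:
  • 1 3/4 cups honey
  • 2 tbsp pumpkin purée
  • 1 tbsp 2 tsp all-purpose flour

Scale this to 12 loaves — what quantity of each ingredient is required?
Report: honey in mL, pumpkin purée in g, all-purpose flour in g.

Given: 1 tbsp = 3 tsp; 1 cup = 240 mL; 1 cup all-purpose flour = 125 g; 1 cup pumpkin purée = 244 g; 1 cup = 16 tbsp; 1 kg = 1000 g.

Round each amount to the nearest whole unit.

Scaling factor: 12/2 = 6.
honey: 1.75 cup × 6 × 240 mL/cup = 2520 mL
pumpkin purée: 2 tbsp × 6 ÷ 16 tbsp/cup × 244 g/cup = 183 g
all-purpose flour: (1 tbsp + 2 tsp = 5/3 tbsp) × 6 ÷ 16 tbsp/cup × 125 g/cup ≈ 78 g

honey: 2520 mL; pumpkin purée: 183 g; all-purpose flour: 78 g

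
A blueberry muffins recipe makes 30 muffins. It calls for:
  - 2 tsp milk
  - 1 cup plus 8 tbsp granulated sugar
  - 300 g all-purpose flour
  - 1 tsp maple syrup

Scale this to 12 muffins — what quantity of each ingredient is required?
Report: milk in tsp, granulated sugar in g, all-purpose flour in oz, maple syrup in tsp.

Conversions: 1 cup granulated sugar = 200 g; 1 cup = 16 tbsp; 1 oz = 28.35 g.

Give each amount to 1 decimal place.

milk: 0.8 tsp; granulated sugar: 120.0 g; all-purpose flour: 4.2 oz; maple syrup: 0.4 tsp

Scaling factor: 12/30 = 2/5 = 0.4.
milk: 2 tsp × 2/5 = 0.8 tsp
granulated sugar: (1 cup + 8 tbsp = 1.5 cup) × 2/5 × 200 g/cup = 120.0 g
all-purpose flour: 300 g × 2/5 ÷ 28.35 g/oz ≈ 4.2 oz
maple syrup: 1 tsp × 2/5 = 0.4 tsp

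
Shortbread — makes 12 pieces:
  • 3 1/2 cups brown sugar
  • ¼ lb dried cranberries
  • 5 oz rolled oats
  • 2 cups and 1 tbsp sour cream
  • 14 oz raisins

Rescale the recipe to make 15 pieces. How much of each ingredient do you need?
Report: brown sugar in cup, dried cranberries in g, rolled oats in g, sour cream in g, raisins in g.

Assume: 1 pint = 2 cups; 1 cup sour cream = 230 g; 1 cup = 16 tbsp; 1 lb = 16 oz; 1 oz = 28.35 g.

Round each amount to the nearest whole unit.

Scaling factor: 15/12 = 5/4 = 1.25.
brown sugar: 3.5 cup × 5/4 ≈ 4 cup
dried cranberries: 0.25 lb × 5/4 × 16 oz/lb × 28.35 g/oz ≈ 142 g
rolled oats: 5 oz × 5/4 × 28.35 g/oz ≈ 177 g
sour cream: (2 cup + 1 tbsp = 2.0625 cup) × 5/4 × 230 g/cup ≈ 593 g
raisins: 14 oz × 5/4 × 28.35 g/oz ≈ 496 g

brown sugar: 4 cup; dried cranberries: 142 g; rolled oats: 177 g; sour cream: 593 g; raisins: 496 g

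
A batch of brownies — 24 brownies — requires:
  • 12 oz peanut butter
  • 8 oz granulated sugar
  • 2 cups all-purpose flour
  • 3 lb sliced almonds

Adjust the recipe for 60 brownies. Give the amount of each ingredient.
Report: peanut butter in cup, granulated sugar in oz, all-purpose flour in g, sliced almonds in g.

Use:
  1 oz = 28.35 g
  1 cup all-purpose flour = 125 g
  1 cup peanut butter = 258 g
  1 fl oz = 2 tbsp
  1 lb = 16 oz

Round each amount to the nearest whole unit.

peanut butter: 3 cup; granulated sugar: 20 oz; all-purpose flour: 625 g; sliced almonds: 3402 g

Scaling factor: 60/24 = 5/2 = 2.5.
peanut butter: 12 oz × 5/2 × 28.35 g/oz ÷ 258 g/cup ≈ 3 cup
granulated sugar: 8 oz × 5/2 = 20 oz
all-purpose flour: 2 cup × 5/2 × 125 g/cup = 625 g
sliced almonds: 3 lb × 5/2 × 16 oz/lb × 28.35 g/oz = 3402 g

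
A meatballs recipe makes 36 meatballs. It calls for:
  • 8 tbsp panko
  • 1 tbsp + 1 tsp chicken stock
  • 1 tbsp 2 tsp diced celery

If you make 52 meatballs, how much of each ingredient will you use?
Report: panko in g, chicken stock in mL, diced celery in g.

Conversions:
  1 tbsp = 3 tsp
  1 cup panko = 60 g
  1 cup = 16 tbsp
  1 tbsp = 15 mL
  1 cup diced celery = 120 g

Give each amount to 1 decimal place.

Scaling factor: 52/36 = 13/9.
panko: 8 tbsp × 13/9 ÷ 16 tbsp/cup × 60 g/cup ≈ 43.3 g
chicken stock: (1 tbsp + 1 tsp = 4/3 tbsp) × 13/9 × 15 mL/tbsp ≈ 28.9 mL
diced celery: (1 tbsp + 2 tsp = 5/3 tbsp) × 13/9 ÷ 16 tbsp/cup × 120 g/cup ≈ 18.1 g

panko: 43.3 g; chicken stock: 28.9 mL; diced celery: 18.1 g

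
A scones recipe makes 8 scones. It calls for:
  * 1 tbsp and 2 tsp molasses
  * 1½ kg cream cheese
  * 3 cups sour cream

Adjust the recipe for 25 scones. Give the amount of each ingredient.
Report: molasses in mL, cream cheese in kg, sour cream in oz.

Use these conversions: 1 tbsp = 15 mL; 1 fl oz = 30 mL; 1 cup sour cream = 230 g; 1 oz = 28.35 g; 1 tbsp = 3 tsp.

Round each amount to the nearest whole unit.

Scaling factor: 25/8 = 3.125.
molasses: (1 tbsp + 2 tsp = 5/3 tbsp) × 25/8 × 15 mL/tbsp ≈ 78 mL
cream cheese: 1.5 kg × 25/8 ≈ 5 kg
sour cream: 3 cup × 25/8 × 230 g/cup ÷ 28.35 g/oz ≈ 76 oz

molasses: 78 mL; cream cheese: 5 kg; sour cream: 76 oz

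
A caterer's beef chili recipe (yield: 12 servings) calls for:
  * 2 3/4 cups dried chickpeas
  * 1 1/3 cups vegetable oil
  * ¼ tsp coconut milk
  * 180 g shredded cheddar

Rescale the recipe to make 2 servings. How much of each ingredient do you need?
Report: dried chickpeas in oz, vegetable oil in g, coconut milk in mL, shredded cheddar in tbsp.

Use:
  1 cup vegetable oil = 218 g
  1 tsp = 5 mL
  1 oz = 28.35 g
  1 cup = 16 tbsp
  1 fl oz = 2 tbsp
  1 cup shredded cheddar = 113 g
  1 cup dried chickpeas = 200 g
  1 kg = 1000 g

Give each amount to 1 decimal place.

Scaling factor: 2/12 = 1/6.
dried chickpeas: 2.75 cup × 1/6 × 200 g/cup ÷ 28.35 g/oz ≈ 3.2 oz
vegetable oil: 4/3 cup × 1/6 × 218 g/cup ≈ 48.4 g
coconut milk: 0.25 tsp × 1/6 × 5 mL/tsp ≈ 0.2 mL
shredded cheddar: 180 g × 1/6 ÷ 113 g/cup × 16 tbsp/cup ≈ 4.2 tbsp

dried chickpeas: 3.2 oz; vegetable oil: 48.4 g; coconut milk: 0.2 mL; shredded cheddar: 4.2 tbsp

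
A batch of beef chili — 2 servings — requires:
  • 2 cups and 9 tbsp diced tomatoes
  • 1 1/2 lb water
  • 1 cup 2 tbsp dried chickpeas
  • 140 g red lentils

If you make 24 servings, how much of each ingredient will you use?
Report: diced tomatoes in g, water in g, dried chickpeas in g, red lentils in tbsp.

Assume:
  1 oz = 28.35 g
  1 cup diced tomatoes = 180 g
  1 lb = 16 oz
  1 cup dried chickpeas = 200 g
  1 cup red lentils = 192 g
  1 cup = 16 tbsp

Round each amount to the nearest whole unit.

Scaling factor: 24/2 = 12.
diced tomatoes: (2 cup + 9 tbsp = 2.5625 cup) × 12 × 180 g/cup = 5535 g
water: 1.5 lb × 12 × 16 oz/lb × 28.35 g/oz ≈ 8165 g
dried chickpeas: (1 cup + 2 tbsp = 1.125 cup) × 12 × 200 g/cup = 2700 g
red lentils: 140 g × 12 ÷ 192 g/cup × 16 tbsp/cup = 140 tbsp

diced tomatoes: 5535 g; water: 8165 g; dried chickpeas: 2700 g; red lentils: 140 tbsp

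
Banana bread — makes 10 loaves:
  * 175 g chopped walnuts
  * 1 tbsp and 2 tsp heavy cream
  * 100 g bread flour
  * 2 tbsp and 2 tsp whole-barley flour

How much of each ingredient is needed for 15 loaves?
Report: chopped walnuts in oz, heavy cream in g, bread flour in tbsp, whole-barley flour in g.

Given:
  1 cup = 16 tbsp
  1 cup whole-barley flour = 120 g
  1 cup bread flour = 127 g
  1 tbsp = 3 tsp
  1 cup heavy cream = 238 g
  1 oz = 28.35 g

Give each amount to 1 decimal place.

Scaling factor: 15/10 = 3/2 = 1.5.
chopped walnuts: 175 g × 3/2 ÷ 28.35 g/oz ≈ 9.3 oz
heavy cream: (1 tbsp + 2 tsp = 5/3 tbsp) × 3/2 ÷ 16 tbsp/cup × 238 g/cup ≈ 37.2 g
bread flour: 100 g × 3/2 ÷ 127 g/cup × 16 tbsp/cup ≈ 18.9 tbsp
whole-barley flour: (2 tbsp + 2 tsp = 8/3 tbsp) × 3/2 ÷ 16 tbsp/cup × 120 g/cup = 30.0 g

chopped walnuts: 9.3 oz; heavy cream: 37.2 g; bread flour: 18.9 tbsp; whole-barley flour: 30.0 g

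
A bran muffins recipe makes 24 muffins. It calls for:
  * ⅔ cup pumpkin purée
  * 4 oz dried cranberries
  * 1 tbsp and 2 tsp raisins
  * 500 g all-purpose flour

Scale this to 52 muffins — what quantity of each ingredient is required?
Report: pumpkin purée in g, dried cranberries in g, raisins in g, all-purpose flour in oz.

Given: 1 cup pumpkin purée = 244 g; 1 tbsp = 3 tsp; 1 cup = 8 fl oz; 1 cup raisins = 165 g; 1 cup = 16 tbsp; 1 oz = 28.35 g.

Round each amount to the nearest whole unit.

Scaling factor: 52/24 = 13/6.
pumpkin purée: 2/3 cup × 13/6 × 244 g/cup ≈ 352 g
dried cranberries: 4 oz × 13/6 × 28.35 g/oz ≈ 246 g
raisins: (1 tbsp + 2 tsp = 5/3 tbsp) × 13/6 ÷ 16 tbsp/cup × 165 g/cup ≈ 37 g
all-purpose flour: 500 g × 13/6 ÷ 28.35 g/oz ≈ 38 oz

pumpkin purée: 352 g; dried cranberries: 246 g; raisins: 37 g; all-purpose flour: 38 oz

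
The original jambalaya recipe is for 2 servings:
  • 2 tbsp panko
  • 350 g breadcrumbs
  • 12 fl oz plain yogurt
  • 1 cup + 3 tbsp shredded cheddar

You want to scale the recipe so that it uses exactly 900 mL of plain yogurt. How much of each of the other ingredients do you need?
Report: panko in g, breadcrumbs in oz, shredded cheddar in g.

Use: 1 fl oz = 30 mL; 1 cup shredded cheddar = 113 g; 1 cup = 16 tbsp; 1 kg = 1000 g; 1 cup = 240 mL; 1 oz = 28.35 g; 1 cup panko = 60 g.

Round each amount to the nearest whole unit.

The original recipe has 360 mL of plain yogurt, so the scaling factor is 900 ÷ 360 = 5/2 = 2.5.
panko: 2 tbsp × 5/2 ÷ 16 tbsp/cup × 60 g/cup ≈ 19 g
breadcrumbs: 350 g × 5/2 ÷ 28.35 g/oz ≈ 31 oz
shredded cheddar: (1 cup + 3 tbsp = 1.1875 cup) × 5/2 × 113 g/cup ≈ 335 g

panko: 19 g; breadcrumbs: 31 oz; shredded cheddar: 335 g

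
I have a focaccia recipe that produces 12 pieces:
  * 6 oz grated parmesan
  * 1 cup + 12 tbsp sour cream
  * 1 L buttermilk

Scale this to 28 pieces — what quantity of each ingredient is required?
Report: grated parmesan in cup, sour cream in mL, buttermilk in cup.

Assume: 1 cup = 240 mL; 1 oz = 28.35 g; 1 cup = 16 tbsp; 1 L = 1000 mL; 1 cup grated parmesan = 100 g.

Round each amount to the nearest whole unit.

grated parmesan: 4 cup; sour cream: 980 mL; buttermilk: 10 cup

Scaling factor: 28/12 = 7/3.
grated parmesan: 6 oz × 7/3 × 28.35 g/oz ÷ 100 g/cup ≈ 4 cup
sour cream: (1 cup + 12 tbsp = 1.75 cup) × 7/3 × 240 mL/cup = 980 mL
buttermilk: 1 L × 7/3 × 1000 mL/L ÷ 240 mL/cup ≈ 10 cup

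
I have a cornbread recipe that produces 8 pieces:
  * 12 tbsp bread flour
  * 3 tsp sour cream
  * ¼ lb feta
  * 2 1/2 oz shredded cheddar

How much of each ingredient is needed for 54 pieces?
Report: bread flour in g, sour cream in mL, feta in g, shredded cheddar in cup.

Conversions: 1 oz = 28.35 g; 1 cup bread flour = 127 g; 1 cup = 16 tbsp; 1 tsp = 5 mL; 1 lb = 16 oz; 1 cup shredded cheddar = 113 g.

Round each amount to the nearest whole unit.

bread flour: 643 g; sour cream: 101 mL; feta: 765 g; shredded cheddar: 4 cup

Scaling factor: 54/8 = 27/4 = 6.75.
bread flour: 12 tbsp × 27/4 ÷ 16 tbsp/cup × 127 g/cup ≈ 643 g
sour cream: 3 tsp × 27/4 × 5 mL/tsp ≈ 101 mL
feta: 0.25 lb × 27/4 × 16 oz/lb × 28.35 g/oz ≈ 765 g
shredded cheddar: 2.5 oz × 27/4 × 28.35 g/oz ÷ 113 g/cup ≈ 4 cup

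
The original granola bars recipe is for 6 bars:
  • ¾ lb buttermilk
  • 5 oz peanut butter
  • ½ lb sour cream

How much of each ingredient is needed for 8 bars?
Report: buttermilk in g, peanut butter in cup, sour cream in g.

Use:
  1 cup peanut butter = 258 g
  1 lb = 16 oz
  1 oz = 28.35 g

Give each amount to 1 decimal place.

buttermilk: 453.6 g; peanut butter: 0.7 cup; sour cream: 302.4 g

Scaling factor: 8/6 = 4/3.
buttermilk: 0.75 lb × 4/3 × 16 oz/lb × 28.35 g/oz = 453.6 g
peanut butter: 5 oz × 4/3 × 28.35 g/oz ÷ 258 g/cup ≈ 0.7 cup
sour cream: 0.5 lb × 4/3 × 16 oz/lb × 28.35 g/oz = 302.4 g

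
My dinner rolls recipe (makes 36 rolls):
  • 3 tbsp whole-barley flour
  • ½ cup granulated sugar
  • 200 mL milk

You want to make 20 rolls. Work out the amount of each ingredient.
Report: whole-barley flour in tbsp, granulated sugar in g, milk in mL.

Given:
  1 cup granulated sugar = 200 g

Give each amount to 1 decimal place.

whole-barley flour: 1.7 tbsp; granulated sugar: 55.6 g; milk: 111.1 mL

Scaling factor: 20/36 = 5/9.
whole-barley flour: 3 tbsp × 5/9 ≈ 1.7 tbsp
granulated sugar: 0.5 cup × 5/9 × 200 g/cup ≈ 55.6 g
milk: 200 mL × 5/9 ≈ 111.1 mL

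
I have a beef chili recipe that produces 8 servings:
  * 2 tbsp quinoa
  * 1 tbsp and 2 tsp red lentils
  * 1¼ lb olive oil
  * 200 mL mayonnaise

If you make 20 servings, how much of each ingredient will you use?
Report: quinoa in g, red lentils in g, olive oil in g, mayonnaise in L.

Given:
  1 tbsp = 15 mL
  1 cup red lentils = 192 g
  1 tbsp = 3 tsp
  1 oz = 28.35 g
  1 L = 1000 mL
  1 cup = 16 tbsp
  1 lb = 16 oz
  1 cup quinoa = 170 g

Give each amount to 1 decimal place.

Scaling factor: 20/8 = 5/2 = 2.5.
quinoa: 2 tbsp × 5/2 ÷ 16 tbsp/cup × 170 g/cup ≈ 53.1 g
red lentils: (1 tbsp + 2 tsp = 5/3 tbsp) × 5/2 ÷ 16 tbsp/cup × 192 g/cup = 50.0 g
olive oil: 1.25 lb × 5/2 × 16 oz/lb × 28.35 g/oz = 1417.5 g
mayonnaise: 200 mL × 5/2 ÷ 1000 mL/L = 0.5 L

quinoa: 53.1 g; red lentils: 50.0 g; olive oil: 1417.5 g; mayonnaise: 0.5 L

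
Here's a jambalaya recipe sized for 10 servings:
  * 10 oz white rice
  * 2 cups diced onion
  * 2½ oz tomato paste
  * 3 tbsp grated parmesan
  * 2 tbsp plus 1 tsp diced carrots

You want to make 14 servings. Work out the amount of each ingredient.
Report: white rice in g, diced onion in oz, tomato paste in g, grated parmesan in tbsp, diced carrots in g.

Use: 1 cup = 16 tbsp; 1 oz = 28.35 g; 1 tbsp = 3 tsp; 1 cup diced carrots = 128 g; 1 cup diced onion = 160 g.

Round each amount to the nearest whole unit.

Scaling factor: 14/10 = 7/5 = 1.4.
white rice: 10 oz × 7/5 × 28.35 g/oz ≈ 397 g
diced onion: 2 cup × 7/5 × 160 g/cup ÷ 28.35 g/oz ≈ 16 oz
tomato paste: 2.5 oz × 7/5 × 28.35 g/oz ≈ 99 g
grated parmesan: 3 tbsp × 7/5 ≈ 4 tbsp
diced carrots: (2 tbsp + 1 tsp = 7/3 tbsp) × 7/5 ÷ 16 tbsp/cup × 128 g/cup ≈ 26 g

white rice: 397 g; diced onion: 16 oz; tomato paste: 99 g; grated parmesan: 4 tbsp; diced carrots: 26 g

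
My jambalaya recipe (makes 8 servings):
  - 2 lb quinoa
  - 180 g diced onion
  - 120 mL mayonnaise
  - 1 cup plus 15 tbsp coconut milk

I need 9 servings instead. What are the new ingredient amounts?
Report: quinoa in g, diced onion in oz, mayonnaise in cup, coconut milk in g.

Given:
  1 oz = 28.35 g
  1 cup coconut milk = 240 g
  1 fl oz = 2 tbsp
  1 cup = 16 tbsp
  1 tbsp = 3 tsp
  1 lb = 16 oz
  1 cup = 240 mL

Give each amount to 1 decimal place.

Scaling factor: 9/8 = 1.125.
quinoa: 2 lb × 9/8 × 16 oz/lb × 28.35 g/oz = 1020.6 g
diced onion: 180 g × 9/8 ÷ 28.35 g/oz ≈ 7.1 oz
mayonnaise: 120 mL × 9/8 ÷ 240 mL/cup ≈ 0.6 cup
coconut milk: (1 cup + 15 tbsp = 1.9375 cup) × 9/8 × 240 g/cup ≈ 523.1 g

quinoa: 1020.6 g; diced onion: 7.1 oz; mayonnaise: 0.6 cup; coconut milk: 523.1 g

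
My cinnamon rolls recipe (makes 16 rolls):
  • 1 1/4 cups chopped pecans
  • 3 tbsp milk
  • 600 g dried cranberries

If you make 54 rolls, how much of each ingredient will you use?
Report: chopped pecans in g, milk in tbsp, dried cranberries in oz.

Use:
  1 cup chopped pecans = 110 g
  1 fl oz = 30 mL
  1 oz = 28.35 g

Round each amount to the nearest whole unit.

chopped pecans: 464 g; milk: 10 tbsp; dried cranberries: 71 oz

Scaling factor: 54/16 = 27/8 = 3.375.
chopped pecans: 1.25 cup × 27/8 × 110 g/cup ≈ 464 g
milk: 3 tbsp × 27/8 ≈ 10 tbsp
dried cranberries: 600 g × 27/8 ÷ 28.35 g/oz ≈ 71 oz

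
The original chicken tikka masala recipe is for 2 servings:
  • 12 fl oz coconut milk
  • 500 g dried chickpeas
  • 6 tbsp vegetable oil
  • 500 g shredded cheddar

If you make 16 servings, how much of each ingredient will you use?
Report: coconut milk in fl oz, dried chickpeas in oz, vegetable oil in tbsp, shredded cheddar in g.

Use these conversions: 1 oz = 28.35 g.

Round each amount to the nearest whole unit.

Scaling factor: 16/2 = 8.
coconut milk: 12 fl oz × 8 = 96 fl oz
dried chickpeas: 500 g × 8 ÷ 28.35 g/oz ≈ 141 oz
vegetable oil: 6 tbsp × 8 = 48 tbsp
shredded cheddar: 500 g × 8 = 4000 g

coconut milk: 96 fl oz; dried chickpeas: 141 oz; vegetable oil: 48 tbsp; shredded cheddar: 4000 g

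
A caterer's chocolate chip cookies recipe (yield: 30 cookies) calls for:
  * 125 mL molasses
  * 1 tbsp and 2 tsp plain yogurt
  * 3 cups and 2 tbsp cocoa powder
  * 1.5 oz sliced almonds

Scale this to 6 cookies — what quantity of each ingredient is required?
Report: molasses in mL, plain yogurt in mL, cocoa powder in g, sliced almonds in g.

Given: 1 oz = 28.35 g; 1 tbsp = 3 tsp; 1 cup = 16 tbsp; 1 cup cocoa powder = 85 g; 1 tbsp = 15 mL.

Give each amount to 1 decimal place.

molasses: 25.0 mL; plain yogurt: 5.0 mL; cocoa powder: 53.1 g; sliced almonds: 8.5 g

Scaling factor: 6/30 = 1/5 = 0.2.
molasses: 125 mL × 1/5 = 25.0 mL
plain yogurt: (1 tbsp + 2 tsp = 5/3 tbsp) × 1/5 × 15 mL/tbsp = 5.0 mL
cocoa powder: (3 cup + 2 tbsp = 3.125 cup) × 1/5 × 85 g/cup ≈ 53.1 g
sliced almonds: 1.5 oz × 1/5 × 28.35 g/oz ≈ 8.5 g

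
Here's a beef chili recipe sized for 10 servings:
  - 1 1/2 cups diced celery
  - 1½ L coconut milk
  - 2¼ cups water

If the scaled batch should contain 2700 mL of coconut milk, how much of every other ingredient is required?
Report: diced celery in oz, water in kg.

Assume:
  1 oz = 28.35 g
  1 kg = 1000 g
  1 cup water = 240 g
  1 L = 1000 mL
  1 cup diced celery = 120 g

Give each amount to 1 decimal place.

diced celery: 11.4 oz; water: 1.0 kg

The original recipe has 1500 mL of coconut milk, so the scaling factor is 2700 ÷ 1500 = 9/5 = 1.8.
diced celery: 1.5 cup × 9/5 × 120 g/cup ÷ 28.35 g/oz ≈ 11.4 oz
water: 2.25 cup × 9/5 × 240 g/cup ÷ 1000 g/kg ≈ 1.0 kg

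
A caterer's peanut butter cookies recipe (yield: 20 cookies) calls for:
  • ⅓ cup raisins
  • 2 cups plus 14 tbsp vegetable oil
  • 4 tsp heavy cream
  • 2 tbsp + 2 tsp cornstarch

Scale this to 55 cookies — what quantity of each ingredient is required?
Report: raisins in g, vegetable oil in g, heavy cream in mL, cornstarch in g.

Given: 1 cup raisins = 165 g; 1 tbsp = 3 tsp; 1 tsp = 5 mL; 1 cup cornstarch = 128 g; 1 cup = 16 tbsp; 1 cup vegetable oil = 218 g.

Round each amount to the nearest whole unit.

raisins: 151 g; vegetable oil: 1724 g; heavy cream: 55 mL; cornstarch: 59 g

Scaling factor: 55/20 = 11/4 = 2.75.
raisins: 1/3 cup × 11/4 × 165 g/cup ≈ 151 g
vegetable oil: (2 cup + 14 tbsp = 2.875 cup) × 11/4 × 218 g/cup ≈ 1724 g
heavy cream: 4 tsp × 11/4 × 5 mL/tsp = 55 mL
cornstarch: (2 tbsp + 2 tsp = 8/3 tbsp) × 11/4 ÷ 16 tbsp/cup × 128 g/cup ≈ 59 g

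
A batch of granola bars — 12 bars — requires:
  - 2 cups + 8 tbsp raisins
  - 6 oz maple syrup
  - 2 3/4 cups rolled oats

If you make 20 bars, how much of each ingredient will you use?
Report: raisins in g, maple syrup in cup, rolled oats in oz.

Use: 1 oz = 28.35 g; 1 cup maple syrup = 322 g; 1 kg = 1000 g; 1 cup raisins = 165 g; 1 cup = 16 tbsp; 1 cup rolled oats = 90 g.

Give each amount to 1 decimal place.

Scaling factor: 20/12 = 5/3.
raisins: (2 cup + 8 tbsp = 2.5 cup) × 5/3 × 165 g/cup = 687.5 g
maple syrup: 6 oz × 5/3 × 28.35 g/oz ÷ 322 g/cup ≈ 0.9 cup
rolled oats: 2.75 cup × 5/3 × 90 g/cup ÷ 28.35 g/oz ≈ 14.6 oz

raisins: 687.5 g; maple syrup: 0.9 cup; rolled oats: 14.6 oz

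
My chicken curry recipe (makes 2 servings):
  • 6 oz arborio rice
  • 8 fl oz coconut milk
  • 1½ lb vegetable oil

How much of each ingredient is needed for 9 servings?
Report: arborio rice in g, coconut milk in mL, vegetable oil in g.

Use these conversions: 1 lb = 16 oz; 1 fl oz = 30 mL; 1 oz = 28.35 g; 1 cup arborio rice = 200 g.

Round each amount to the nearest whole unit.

Scaling factor: 9/2 = 4.5.
arborio rice: 6 oz × 9/2 × 28.35 g/oz ≈ 765 g
coconut milk: 8 fl oz × 9/2 × 30 mL/fl oz = 1080 mL
vegetable oil: 1.5 lb × 9/2 × 16 oz/lb × 28.35 g/oz ≈ 3062 g

arborio rice: 765 g; coconut milk: 1080 mL; vegetable oil: 3062 g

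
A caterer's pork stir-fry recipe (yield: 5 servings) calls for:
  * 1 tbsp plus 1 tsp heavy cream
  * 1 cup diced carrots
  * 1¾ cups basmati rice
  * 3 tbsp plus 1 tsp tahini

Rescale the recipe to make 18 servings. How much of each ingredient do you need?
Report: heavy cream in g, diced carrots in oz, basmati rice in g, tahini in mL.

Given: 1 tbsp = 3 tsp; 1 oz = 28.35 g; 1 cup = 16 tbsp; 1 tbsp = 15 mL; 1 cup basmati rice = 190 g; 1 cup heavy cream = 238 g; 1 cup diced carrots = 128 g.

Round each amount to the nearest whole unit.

Scaling factor: 18/5 = 3.6.
heavy cream: (1 tbsp + 1 tsp = 4/3 tbsp) × 18/5 ÷ 16 tbsp/cup × 238 g/cup ≈ 71 g
diced carrots: 1 cup × 18/5 × 128 g/cup ÷ 28.35 g/oz ≈ 16 oz
basmati rice: 1.75 cup × 18/5 × 190 g/cup = 1197 g
tahini: (3 tbsp + 1 tsp = 10/3 tbsp) × 18/5 × 15 mL/tbsp = 180 mL

heavy cream: 71 g; diced carrots: 16 oz; basmati rice: 1197 g; tahini: 180 mL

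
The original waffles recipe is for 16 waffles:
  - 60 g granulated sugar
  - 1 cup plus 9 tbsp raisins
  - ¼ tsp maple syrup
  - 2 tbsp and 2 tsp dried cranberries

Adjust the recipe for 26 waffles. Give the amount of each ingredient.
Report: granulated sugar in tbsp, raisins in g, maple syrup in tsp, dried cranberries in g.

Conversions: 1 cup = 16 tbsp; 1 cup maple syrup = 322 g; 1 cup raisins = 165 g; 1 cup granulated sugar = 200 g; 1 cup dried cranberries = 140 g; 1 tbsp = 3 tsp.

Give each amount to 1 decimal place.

granulated sugar: 7.8 tbsp; raisins: 418.9 g; maple syrup: 0.4 tsp; dried cranberries: 37.9 g

Scaling factor: 26/16 = 13/8 = 1.625.
granulated sugar: 60 g × 13/8 ÷ 200 g/cup × 16 tbsp/cup = 7.8 tbsp
raisins: (1 cup + 9 tbsp = 1.5625 cup) × 13/8 × 165 g/cup ≈ 418.9 g
maple syrup: 0.25 tsp × 13/8 ≈ 0.4 tsp
dried cranberries: (2 tbsp + 2 tsp = 8/3 tbsp) × 13/8 ÷ 16 tbsp/cup × 140 g/cup ≈ 37.9 g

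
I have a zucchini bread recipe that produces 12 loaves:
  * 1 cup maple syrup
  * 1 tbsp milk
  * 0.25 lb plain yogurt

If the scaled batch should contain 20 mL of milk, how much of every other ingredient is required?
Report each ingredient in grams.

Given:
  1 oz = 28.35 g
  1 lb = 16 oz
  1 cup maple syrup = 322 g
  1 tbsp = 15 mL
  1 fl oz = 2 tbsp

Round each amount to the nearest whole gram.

The original recipe has 15 mL of milk, so the scaling factor is 20 ÷ 15 = 4/3.
maple syrup: 1 cup × 4/3 × 322 g/cup ≈ 429 g
plain yogurt: 0.25 lb × 4/3 × 16 oz/lb × 28.35 g/oz ≈ 151 g

maple syrup: 429 g; plain yogurt: 151 g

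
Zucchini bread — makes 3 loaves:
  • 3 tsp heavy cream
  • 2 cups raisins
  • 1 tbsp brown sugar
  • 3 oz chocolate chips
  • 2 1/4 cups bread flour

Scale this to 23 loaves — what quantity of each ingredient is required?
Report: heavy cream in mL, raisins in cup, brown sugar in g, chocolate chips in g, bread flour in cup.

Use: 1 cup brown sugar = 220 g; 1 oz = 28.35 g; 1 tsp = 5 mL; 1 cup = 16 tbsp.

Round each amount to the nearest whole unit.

heavy cream: 115 mL; raisins: 15 cup; brown sugar: 105 g; chocolate chips: 652 g; bread flour: 17 cup

Scaling factor: 23/3.
heavy cream: 3 tsp × 23/3 × 5 mL/tsp = 115 mL
raisins: 2 cup × 23/3 ≈ 15 cup
brown sugar: 1 tbsp × 23/3 ÷ 16 tbsp/cup × 220 g/cup ≈ 105 g
chocolate chips: 3 oz × 23/3 × 28.35 g/oz ≈ 652 g
bread flour: 2.25 cup × 23/3 ≈ 17 cup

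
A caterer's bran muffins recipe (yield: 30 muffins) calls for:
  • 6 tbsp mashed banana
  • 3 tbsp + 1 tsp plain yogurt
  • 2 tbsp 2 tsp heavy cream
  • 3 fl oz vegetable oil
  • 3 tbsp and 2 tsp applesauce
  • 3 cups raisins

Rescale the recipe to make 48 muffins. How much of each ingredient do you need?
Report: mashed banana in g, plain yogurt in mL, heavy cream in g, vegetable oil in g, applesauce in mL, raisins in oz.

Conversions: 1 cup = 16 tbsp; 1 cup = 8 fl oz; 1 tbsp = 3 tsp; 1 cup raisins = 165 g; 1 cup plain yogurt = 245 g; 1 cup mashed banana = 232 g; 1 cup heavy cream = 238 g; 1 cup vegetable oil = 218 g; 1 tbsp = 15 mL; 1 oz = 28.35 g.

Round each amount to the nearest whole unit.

mashed banana: 139 g; plain yogurt: 80 mL; heavy cream: 63 g; vegetable oil: 131 g; applesauce: 88 mL; raisins: 28 oz

Scaling factor: 48/30 = 8/5 = 1.6.
mashed banana: 6 tbsp × 8/5 ÷ 16 tbsp/cup × 232 g/cup ≈ 139 g
plain yogurt: (3 tbsp + 1 tsp = 10/3 tbsp) × 8/5 × 15 mL/tbsp = 80 mL
heavy cream: (2 tbsp + 2 tsp = 8/3 tbsp) × 8/5 ÷ 16 tbsp/cup × 238 g/cup ≈ 63 g
vegetable oil: 3 fl oz × 8/5 ÷ 8 fl oz/cup × 218 g/cup ≈ 131 g
applesauce: (3 tbsp + 2 tsp = 11/3 tbsp) × 8/5 × 15 mL/tbsp = 88 mL
raisins: 3 cup × 8/5 × 165 g/cup ÷ 28.35 g/oz ≈ 28 oz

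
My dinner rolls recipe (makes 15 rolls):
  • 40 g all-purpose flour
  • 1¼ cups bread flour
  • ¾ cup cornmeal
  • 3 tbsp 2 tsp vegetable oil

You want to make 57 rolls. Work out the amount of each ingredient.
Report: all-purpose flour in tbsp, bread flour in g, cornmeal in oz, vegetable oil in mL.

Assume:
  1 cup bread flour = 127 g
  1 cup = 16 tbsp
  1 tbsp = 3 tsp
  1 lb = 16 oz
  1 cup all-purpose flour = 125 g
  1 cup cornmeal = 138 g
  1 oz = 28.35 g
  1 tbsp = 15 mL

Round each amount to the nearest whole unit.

all-purpose flour: 19 tbsp; bread flour: 603 g; cornmeal: 14 oz; vegetable oil: 209 mL

Scaling factor: 57/15 = 19/5 = 3.8.
all-purpose flour: 40 g × 19/5 ÷ 125 g/cup × 16 tbsp/cup ≈ 19 tbsp
bread flour: 1.25 cup × 19/5 × 127 g/cup ≈ 603 g
cornmeal: 0.75 cup × 19/5 × 138 g/cup ÷ 28.35 g/oz ≈ 14 oz
vegetable oil: (3 tbsp + 2 tsp = 11/3 tbsp) × 19/5 × 15 mL/tbsp = 209 mL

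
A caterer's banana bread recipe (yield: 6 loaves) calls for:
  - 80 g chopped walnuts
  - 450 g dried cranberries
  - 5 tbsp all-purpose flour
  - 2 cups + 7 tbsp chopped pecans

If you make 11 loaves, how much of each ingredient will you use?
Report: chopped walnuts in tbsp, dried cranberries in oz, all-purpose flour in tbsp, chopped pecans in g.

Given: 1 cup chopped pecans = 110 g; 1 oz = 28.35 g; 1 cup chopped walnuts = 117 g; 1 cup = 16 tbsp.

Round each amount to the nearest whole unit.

Scaling factor: 11/6.
chopped walnuts: 80 g × 11/6 ÷ 117 g/cup × 16 tbsp/cup ≈ 20 tbsp
dried cranberries: 450 g × 11/6 ÷ 28.35 g/oz ≈ 29 oz
all-purpose flour: 5 tbsp × 11/6 ≈ 9 tbsp
chopped pecans: (2 cup + 7 tbsp = 2.4375 cup) × 11/6 × 110 g/cup ≈ 492 g

chopped walnuts: 20 tbsp; dried cranberries: 29 oz; all-purpose flour: 9 tbsp; chopped pecans: 492 g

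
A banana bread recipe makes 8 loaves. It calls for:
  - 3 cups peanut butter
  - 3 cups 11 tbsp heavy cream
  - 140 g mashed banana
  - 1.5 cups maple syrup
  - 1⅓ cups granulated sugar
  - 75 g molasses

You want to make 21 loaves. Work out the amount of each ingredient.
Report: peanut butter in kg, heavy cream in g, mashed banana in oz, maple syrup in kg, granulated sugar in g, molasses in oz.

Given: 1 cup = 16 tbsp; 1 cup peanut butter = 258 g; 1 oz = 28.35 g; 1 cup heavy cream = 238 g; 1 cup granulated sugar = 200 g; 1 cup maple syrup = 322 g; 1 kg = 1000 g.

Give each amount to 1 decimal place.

peanut butter: 2.0 kg; heavy cream: 2303.8 g; mashed banana: 13.0 oz; maple syrup: 1.3 kg; granulated sugar: 700.0 g; molasses: 6.9 oz

Scaling factor: 21/8 = 2.625.
peanut butter: 3 cup × 21/8 × 258 g/cup ÷ 1000 g/kg ≈ 2.0 kg
heavy cream: (3 cup + 11 tbsp = 3.6875 cup) × 21/8 × 238 g/cup ≈ 2303.8 g
mashed banana: 140 g × 21/8 ÷ 28.35 g/oz ≈ 13.0 oz
maple syrup: 1.5 cup × 21/8 × 322 g/cup ÷ 1000 g/kg ≈ 1.3 kg
granulated sugar: 4/3 cup × 21/8 × 200 g/cup = 700.0 g
molasses: 75 g × 21/8 ÷ 28.35 g/oz ≈ 6.9 oz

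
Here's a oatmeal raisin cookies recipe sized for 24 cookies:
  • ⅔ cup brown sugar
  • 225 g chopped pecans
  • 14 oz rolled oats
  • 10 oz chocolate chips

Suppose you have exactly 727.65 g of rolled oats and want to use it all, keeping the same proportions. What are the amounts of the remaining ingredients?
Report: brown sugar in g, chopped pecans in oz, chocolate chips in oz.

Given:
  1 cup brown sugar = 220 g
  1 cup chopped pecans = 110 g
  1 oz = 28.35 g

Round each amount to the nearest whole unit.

The original recipe has 396.9 g of rolled oats, so the scaling factor is 727.65 ÷ 396.9 = 11/6.
brown sugar: 2/3 cup × 11/6 × 220 g/cup ≈ 269 g
chopped pecans: 225 g × 11/6 ÷ 28.35 g/oz ≈ 15 oz
chocolate chips: 10 oz × 11/6 ≈ 18 oz

brown sugar: 269 g; chopped pecans: 15 oz; chocolate chips: 18 oz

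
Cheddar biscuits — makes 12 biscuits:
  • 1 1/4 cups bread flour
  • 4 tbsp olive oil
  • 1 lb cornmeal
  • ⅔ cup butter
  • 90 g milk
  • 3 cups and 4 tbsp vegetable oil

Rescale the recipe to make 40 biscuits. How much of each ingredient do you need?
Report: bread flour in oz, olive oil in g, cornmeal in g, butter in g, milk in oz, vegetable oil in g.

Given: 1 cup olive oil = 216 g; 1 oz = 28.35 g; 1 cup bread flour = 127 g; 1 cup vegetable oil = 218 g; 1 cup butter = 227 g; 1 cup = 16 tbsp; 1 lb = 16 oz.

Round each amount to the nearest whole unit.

bread flour: 19 oz; olive oil: 180 g; cornmeal: 1512 g; butter: 504 g; milk: 11 oz; vegetable oil: 2362 g

Scaling factor: 40/12 = 10/3.
bread flour: 1.25 cup × 10/3 × 127 g/cup ÷ 28.35 g/oz ≈ 19 oz
olive oil: 4 tbsp × 10/3 ÷ 16 tbsp/cup × 216 g/cup = 180 g
cornmeal: 1 lb × 10/3 × 16 oz/lb × 28.35 g/oz = 1512 g
butter: 2/3 cup × 10/3 × 227 g/cup ≈ 504 g
milk: 90 g × 10/3 ÷ 28.35 g/oz ≈ 11 oz
vegetable oil: (3 cup + 4 tbsp = 3.25 cup) × 10/3 × 218 g/cup ≈ 2362 g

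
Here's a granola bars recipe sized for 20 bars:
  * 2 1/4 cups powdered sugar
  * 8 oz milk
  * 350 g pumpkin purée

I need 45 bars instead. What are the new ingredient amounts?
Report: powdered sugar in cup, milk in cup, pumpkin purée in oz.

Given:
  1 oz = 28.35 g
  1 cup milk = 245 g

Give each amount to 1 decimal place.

powdered sugar: 5.1 cup; milk: 2.1 cup; pumpkin purée: 27.8 oz

Scaling factor: 45/20 = 9/4 = 2.25.
powdered sugar: 2.25 cup × 9/4 ≈ 5.1 cup
milk: 8 oz × 9/4 × 28.35 g/oz ÷ 245 g/cup ≈ 2.1 cup
pumpkin purée: 350 g × 9/4 ÷ 28.35 g/oz ≈ 27.8 oz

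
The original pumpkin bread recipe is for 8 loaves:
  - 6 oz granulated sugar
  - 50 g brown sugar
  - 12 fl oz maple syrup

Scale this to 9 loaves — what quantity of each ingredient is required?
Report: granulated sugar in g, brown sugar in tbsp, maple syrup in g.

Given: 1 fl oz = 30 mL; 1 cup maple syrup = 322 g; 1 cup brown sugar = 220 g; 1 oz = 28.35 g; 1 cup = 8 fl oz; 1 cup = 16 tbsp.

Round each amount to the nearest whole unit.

Scaling factor: 9/8 = 1.125.
granulated sugar: 6 oz × 9/8 × 28.35 g/oz ≈ 191 g
brown sugar: 50 g × 9/8 ÷ 220 g/cup × 16 tbsp/cup ≈ 4 tbsp
maple syrup: 12 fl oz × 9/8 ÷ 8 fl oz/cup × 322 g/cup ≈ 543 g

granulated sugar: 191 g; brown sugar: 4 tbsp; maple syrup: 543 g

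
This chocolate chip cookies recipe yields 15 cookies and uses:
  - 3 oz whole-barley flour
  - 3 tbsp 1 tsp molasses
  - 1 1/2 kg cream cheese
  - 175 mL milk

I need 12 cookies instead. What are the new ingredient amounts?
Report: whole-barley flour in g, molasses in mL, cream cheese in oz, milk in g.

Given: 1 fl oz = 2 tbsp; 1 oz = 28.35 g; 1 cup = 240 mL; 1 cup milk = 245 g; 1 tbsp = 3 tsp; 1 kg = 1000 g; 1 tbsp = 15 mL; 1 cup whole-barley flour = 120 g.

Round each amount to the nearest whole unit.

Scaling factor: 12/15 = 4/5 = 0.8.
whole-barley flour: 3 oz × 4/5 × 28.35 g/oz ≈ 68 g
molasses: (3 tbsp + 1 tsp = 10/3 tbsp) × 4/5 × 15 mL/tbsp = 40 mL
cream cheese: 1.5 kg × 4/5 × 1000 g/kg ÷ 28.35 g/oz ≈ 42 oz
milk: 175 mL × 4/5 ÷ 240 mL/cup × 245 g/cup ≈ 143 g

whole-barley flour: 68 g; molasses: 40 mL; cream cheese: 42 oz; milk: 143 g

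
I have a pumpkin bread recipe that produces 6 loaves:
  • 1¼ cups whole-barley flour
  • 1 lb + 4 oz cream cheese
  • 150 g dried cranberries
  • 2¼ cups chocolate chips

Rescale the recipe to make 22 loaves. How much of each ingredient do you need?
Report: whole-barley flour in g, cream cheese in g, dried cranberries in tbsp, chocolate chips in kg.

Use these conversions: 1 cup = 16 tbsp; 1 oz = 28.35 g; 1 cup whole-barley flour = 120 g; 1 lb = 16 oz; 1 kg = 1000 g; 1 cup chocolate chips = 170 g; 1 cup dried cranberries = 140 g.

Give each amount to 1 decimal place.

Scaling factor: 22/6 = 11/3.
whole-barley flour: 1.25 cup × 11/3 × 120 g/cup = 550.0 g
cream cheese: (1 lb + 4 oz = 1.25 lb) × 11/3 × 16 oz/lb × 28.35 g/oz = 2079.0 g
dried cranberries: 150 g × 11/3 ÷ 140 g/cup × 16 tbsp/cup ≈ 62.9 tbsp
chocolate chips: 2.25 cup × 11/3 × 170 g/cup ÷ 1000 g/kg ≈ 1.4 kg

whole-barley flour: 550.0 g; cream cheese: 2079.0 g; dried cranberries: 62.9 tbsp; chocolate chips: 1.4 kg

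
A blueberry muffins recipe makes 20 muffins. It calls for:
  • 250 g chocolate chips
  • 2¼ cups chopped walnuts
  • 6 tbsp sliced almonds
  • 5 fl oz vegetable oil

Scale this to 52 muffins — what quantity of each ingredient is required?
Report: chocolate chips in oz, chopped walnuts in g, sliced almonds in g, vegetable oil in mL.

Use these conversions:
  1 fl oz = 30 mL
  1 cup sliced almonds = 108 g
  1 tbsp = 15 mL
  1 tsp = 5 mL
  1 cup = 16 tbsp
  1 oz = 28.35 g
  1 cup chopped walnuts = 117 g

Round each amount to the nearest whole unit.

Scaling factor: 52/20 = 13/5 = 2.6.
chocolate chips: 250 g × 13/5 ÷ 28.35 g/oz ≈ 23 oz
chopped walnuts: 2.25 cup × 13/5 × 117 g/cup ≈ 684 g
sliced almonds: 6 tbsp × 13/5 ÷ 16 tbsp/cup × 108 g/cup ≈ 105 g
vegetable oil: 5 fl oz × 13/5 × 30 mL/fl oz = 390 mL

chocolate chips: 23 oz; chopped walnuts: 684 g; sliced almonds: 105 g; vegetable oil: 390 mL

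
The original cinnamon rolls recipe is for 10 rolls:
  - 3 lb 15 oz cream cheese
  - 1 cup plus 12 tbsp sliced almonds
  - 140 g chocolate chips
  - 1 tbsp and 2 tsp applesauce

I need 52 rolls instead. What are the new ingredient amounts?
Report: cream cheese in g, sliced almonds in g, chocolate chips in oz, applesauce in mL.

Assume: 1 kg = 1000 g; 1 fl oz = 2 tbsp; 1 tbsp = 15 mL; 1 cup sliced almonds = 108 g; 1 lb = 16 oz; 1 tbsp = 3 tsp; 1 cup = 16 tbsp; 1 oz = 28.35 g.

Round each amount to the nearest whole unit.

cream cheese: 9287 g; sliced almonds: 983 g; chocolate chips: 26 oz; applesauce: 130 mL

Scaling factor: 52/10 = 26/5 = 5.2.
cream cheese: (3 lb + 15 oz = 3.9375 lb) × 26/5 × 16 oz/lb × 28.35 g/oz ≈ 9287 g
sliced almonds: (1 cup + 12 tbsp = 1.75 cup) × 26/5 × 108 g/cup ≈ 983 g
chocolate chips: 140 g × 26/5 ÷ 28.35 g/oz ≈ 26 oz
applesauce: (1 tbsp + 2 tsp = 5/3 tbsp) × 26/5 × 15 mL/tbsp = 130 mL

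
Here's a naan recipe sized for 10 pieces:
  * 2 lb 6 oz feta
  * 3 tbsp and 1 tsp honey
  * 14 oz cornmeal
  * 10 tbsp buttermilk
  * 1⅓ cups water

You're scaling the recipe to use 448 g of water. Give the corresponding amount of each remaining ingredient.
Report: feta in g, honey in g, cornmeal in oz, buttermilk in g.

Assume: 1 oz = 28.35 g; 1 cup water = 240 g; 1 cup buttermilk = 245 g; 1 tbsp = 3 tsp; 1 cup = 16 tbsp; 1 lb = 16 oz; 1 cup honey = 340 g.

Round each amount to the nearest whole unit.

feta: 1508 g; honey: 99 g; cornmeal: 20 oz; buttermilk: 214 g

The original recipe has 320 g of water, so the scaling factor is 448 ÷ 320 = 7/5 = 1.4.
feta: (2 lb + 6 oz = 2.375 lb) × 7/5 × 16 oz/lb × 28.35 g/oz ≈ 1508 g
honey: (3 tbsp + 1 tsp = 10/3 tbsp) × 7/5 ÷ 16 tbsp/cup × 340 g/cup ≈ 99 g
cornmeal: 14 oz × 7/5 ≈ 20 oz
buttermilk: 10 tbsp × 7/5 ÷ 16 tbsp/cup × 245 g/cup ≈ 214 g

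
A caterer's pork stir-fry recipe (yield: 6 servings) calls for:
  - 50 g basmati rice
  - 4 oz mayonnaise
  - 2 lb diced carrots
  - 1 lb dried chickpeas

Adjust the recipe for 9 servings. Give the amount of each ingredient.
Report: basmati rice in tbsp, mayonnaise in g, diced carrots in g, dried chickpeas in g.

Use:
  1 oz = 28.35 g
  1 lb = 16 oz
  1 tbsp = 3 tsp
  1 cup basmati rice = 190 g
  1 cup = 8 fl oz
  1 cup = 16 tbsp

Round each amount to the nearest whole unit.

basmati rice: 6 tbsp; mayonnaise: 170 g; diced carrots: 1361 g; dried chickpeas: 680 g

Scaling factor: 9/6 = 3/2 = 1.5.
basmati rice: 50 g × 3/2 ÷ 190 g/cup × 16 tbsp/cup ≈ 6 tbsp
mayonnaise: 4 oz × 3/2 × 28.35 g/oz ≈ 170 g
diced carrots: 2 lb × 3/2 × 16 oz/lb × 28.35 g/oz ≈ 1361 g
dried chickpeas: 1 lb × 3/2 × 16 oz/lb × 28.35 g/oz ≈ 680 g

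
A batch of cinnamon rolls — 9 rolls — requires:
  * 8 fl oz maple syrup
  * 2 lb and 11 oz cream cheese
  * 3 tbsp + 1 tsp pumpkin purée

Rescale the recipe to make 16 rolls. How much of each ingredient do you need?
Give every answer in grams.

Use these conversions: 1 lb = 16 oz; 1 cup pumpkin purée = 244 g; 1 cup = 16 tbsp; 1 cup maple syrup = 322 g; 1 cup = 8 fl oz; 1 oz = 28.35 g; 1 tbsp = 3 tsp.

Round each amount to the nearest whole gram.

Scaling factor: 16/9.
maple syrup: 8 fl oz × 16/9 ÷ 8 fl oz/cup × 322 g/cup ≈ 572 g
cream cheese: (2 lb + 11 oz = 2.6875 lb) × 16/9 × 16 oz/lb × 28.35 g/oz ≈ 2167 g
pumpkin purée: (3 tbsp + 1 tsp = 10/3 tbsp) × 16/9 ÷ 16 tbsp/cup × 244 g/cup ≈ 90 g

maple syrup: 572 g; cream cheese: 2167 g; pumpkin purée: 90 g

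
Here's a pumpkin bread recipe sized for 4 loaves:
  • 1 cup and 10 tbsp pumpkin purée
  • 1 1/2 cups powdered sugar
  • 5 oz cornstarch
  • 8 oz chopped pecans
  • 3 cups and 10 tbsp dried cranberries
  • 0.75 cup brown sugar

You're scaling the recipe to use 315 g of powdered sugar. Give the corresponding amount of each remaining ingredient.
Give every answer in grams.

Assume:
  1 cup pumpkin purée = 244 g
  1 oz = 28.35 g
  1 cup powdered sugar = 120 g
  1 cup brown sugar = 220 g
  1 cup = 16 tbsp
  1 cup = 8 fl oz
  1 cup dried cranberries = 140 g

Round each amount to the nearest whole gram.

pumpkin purée: 694 g; cornstarch: 248 g; chopped pecans: 397 g; dried cranberries: 888 g; brown sugar: 289 g

The original recipe has 180 g of powdered sugar, so the scaling factor is 315 ÷ 180 = 7/4 = 1.75.
pumpkin purée: (1 cup + 10 tbsp = 1.625 cup) × 7/4 × 244 g/cup ≈ 694 g
cornstarch: 5 oz × 7/4 × 28.35 g/oz ≈ 248 g
chopped pecans: 8 oz × 7/4 × 28.35 g/oz ≈ 397 g
dried cranberries: (3 cup + 10 tbsp = 3.625 cup) × 7/4 × 140 g/cup ≈ 888 g
brown sugar: 0.75 cup × 7/4 × 220 g/cup ≈ 289 g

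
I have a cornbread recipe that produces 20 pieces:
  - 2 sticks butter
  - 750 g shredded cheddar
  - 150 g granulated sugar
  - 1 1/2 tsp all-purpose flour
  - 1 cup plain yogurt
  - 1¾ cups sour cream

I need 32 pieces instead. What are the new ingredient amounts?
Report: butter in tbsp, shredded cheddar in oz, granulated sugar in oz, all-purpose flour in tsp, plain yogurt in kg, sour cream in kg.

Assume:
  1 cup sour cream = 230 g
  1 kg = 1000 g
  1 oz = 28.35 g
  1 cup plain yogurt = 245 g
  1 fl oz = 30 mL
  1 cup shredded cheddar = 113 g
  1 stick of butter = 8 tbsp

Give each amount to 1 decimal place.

butter: 25.6 tbsp; shredded cheddar: 42.3 oz; granulated sugar: 8.5 oz; all-purpose flour: 2.4 tsp; plain yogurt: 0.4 kg; sour cream: 0.6 kg

Scaling factor: 32/20 = 8/5 = 1.6.
butter: 2 stick × 8/5 × 8 tbsp/stick = 25.6 tbsp
shredded cheddar: 750 g × 8/5 ÷ 28.35 g/oz ≈ 42.3 oz
granulated sugar: 150 g × 8/5 ÷ 28.35 g/oz ≈ 8.5 oz
all-purpose flour: 1.5 tsp × 8/5 = 2.4 tsp
plain yogurt: 1 cup × 8/5 × 245 g/cup ÷ 1000 g/kg ≈ 0.4 kg
sour cream: 1.75 cup × 8/5 × 230 g/cup ÷ 1000 g/kg ≈ 0.6 kg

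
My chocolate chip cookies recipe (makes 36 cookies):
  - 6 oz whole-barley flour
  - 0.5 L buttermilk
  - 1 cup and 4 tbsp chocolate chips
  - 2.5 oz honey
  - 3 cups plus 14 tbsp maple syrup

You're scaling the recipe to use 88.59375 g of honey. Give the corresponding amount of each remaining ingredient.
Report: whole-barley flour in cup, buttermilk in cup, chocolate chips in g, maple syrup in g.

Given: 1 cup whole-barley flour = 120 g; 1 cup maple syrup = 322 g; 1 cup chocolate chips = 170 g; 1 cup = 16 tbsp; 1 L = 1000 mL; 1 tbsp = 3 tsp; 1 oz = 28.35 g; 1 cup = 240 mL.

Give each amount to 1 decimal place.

The original recipe has 70.875 g of honey, so the scaling factor is 88.59375 ÷ 70.875 = 5/4 = 1.25.
whole-barley flour: 6 oz × 5/4 × 28.35 g/oz ÷ 120 g/cup ≈ 1.8 cup
buttermilk: 0.5 L × 5/4 × 1000 mL/L ÷ 240 mL/cup ≈ 2.6 cup
chocolate chips: (1 cup + 4 tbsp = 1.25 cup) × 5/4 × 170 g/cup ≈ 265.6 g
maple syrup: (3 cup + 14 tbsp = 3.875 cup) × 5/4 × 322 g/cup ≈ 1559.7 g

whole-barley flour: 1.8 cup; buttermilk: 2.6 cup; chocolate chips: 265.6 g; maple syrup: 1559.7 g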